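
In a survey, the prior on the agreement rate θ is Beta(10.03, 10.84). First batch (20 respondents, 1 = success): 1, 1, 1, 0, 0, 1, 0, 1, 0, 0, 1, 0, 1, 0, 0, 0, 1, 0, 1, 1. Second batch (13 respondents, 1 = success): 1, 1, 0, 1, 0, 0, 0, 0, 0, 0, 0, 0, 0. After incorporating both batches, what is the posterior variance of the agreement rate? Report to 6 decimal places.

The Beta prior is conjugate to a Binomial/Bernoulli likelihood; the update adds successes to α and failures to β.
After batch 1: Beta(10.03+10, 10.84+10) = Beta(20.03, 20.84).
After batch 2: Beta(20.03+3, 20.84+10) = Beta(23.03, 30.84).
Var = αβ/((α+β)²(α+β+1)) = 23.03·30.84/(53.87²·54.87) = 0.004460.

0.004460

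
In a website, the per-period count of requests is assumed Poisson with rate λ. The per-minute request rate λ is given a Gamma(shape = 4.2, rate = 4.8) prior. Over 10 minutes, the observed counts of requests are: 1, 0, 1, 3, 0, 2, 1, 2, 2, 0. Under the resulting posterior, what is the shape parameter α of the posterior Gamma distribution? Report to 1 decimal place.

With a Gamma(shape α, rate β) prior, the Poisson likelihood is conjugate: the posterior is Gamma(α + ΣXᵢ, β + n).
Sum of counts S = 12 over n = 10 minutes.
Posterior: Gamma(α+S, β+n) = Gamma(4.2+12, 4.8+10) = Gamma(16.2, 14.8).
Posterior α = 16.2.

16.2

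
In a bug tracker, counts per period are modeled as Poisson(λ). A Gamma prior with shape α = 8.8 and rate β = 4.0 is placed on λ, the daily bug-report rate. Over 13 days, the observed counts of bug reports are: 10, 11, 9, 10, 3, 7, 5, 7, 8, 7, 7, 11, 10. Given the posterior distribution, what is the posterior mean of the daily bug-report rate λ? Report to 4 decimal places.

With a Gamma(shape α, rate β) prior, the Poisson likelihood is conjugate: the posterior is Gamma(α + ΣXᵢ, β + n).
Sum of counts S = 105 over n = 13 days.
Posterior: Gamma(α+S, β+n) = Gamma(8.8+105, 4.0+13) = Gamma(113.8, 17.0).
Posterior mean = α/β = 113.8/17.0 = 6.6941.

6.6941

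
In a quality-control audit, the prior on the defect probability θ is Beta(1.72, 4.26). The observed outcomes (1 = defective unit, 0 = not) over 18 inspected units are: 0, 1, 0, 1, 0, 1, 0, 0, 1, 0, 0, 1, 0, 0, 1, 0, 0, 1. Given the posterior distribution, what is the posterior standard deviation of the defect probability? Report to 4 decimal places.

The Beta prior is conjugate to a Binomial/Bernoulli likelihood; the update adds successes to α and failures to β.
Posterior: Beta(α+k, β+n−k) = Beta(1.72+7, 4.26+11) = Beta(8.72, 15.26).
Var = αβ/((α+β)²(α+β+1)) = 8.72·15.26/(23.98²·24.98) = 0.00926361; SD = √0.00926361 = 0.0962.

0.0962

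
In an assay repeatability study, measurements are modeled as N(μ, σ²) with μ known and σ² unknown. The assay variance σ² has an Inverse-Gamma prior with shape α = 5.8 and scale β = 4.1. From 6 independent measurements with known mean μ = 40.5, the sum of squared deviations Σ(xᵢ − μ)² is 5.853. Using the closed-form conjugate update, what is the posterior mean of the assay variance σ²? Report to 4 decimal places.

With known mean μ and an Inverse-Gamma(α, β) prior on σ², the Normal likelihood is conjugate: posterior is Inv-Gamma(α + n/2, β + Σ(xᵢ−μ)²/2).
Posterior: Inv-Gamma(5.8 + 6/2, 4.1 + 5.853/2) = Inv-Gamma(8.80, 7.0265).
E[σ²|data] = β/(α−1) = 7.0265/7.80 = 0.9008.

0.9008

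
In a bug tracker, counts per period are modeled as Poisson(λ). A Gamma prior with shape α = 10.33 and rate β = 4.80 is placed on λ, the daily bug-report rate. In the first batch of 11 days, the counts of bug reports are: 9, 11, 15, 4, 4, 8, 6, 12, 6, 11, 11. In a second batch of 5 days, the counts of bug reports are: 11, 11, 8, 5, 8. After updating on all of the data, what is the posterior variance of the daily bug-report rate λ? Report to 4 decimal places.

With a Gamma(shape α, rate β) prior, the Poisson likelihood is conjugate: the posterior is Gamma(α + ΣXᵢ, β + n).
Batch 1: sum of counts S = 97 over n = 11 days.
After batch 1: Gamma(α+S, β+n) = Gamma(10.33+97, 4.80+11) = Gamma(107.33, 15.80).
Batch 2: sum of counts S = 43 over n = 5 days.
After batch 2: Gamma(α+S, β+n) = Gamma(107.33+43, 15.80+5) = Gamma(150.33, 20.80).
Var = α/β² = 150.33/20.80² = 0.3475.

0.3475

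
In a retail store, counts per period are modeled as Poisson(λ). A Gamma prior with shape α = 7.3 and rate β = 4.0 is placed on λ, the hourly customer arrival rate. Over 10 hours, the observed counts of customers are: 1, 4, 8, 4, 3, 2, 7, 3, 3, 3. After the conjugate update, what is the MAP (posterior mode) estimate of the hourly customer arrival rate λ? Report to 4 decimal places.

3.1643

With a Gamma(shape α, rate β) prior, the Poisson likelihood is conjugate: the posterior is Gamma(α + ΣXᵢ, β + n).
Sum of counts S = 38 over n = 10 hours.
Posterior: Gamma(α+S, β+n) = Gamma(7.3+38, 4.0+10) = Gamma(45.3, 14.0).
Mode of Gamma(α,β) for α≥1 is (α−1)/β = 44.3/14.0 = 3.1643.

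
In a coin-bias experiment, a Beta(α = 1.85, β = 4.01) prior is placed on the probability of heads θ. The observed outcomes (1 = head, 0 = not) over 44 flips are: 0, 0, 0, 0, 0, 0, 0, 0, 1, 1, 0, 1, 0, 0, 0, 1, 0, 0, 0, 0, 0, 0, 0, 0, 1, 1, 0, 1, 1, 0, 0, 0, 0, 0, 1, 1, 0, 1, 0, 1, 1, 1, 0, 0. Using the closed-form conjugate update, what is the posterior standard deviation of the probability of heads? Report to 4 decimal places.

The Beta prior is conjugate to a Binomial/Bernoulli likelihood; the update adds successes to α and failures to β.
Posterior: Beta(α+k, β+n−k) = Beta(1.85+14, 4.01+30) = Beta(15.85, 34.01).
Var = αβ/((α+β)²(α+β+1)) = 15.85·34.01/(49.86²·50.86) = 0.00426339; SD = √0.00426339 = 0.0653.

0.0653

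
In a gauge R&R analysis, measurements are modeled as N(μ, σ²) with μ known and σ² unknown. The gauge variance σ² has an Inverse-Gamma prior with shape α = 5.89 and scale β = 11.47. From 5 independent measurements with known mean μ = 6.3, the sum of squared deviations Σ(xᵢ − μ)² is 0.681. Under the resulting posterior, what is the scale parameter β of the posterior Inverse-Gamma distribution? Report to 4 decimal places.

With known mean μ and an Inverse-Gamma(α, β) prior on σ², the Normal likelihood is conjugate: posterior is Inv-Gamma(α + n/2, β + Σ(xᵢ−μ)²/2).
Posterior: Inv-Gamma(5.89 + 5/2, 11.47 + 0.681/2) = Inv-Gamma(8.39, 11.8105).
Posterior β = 11.8105.

11.8105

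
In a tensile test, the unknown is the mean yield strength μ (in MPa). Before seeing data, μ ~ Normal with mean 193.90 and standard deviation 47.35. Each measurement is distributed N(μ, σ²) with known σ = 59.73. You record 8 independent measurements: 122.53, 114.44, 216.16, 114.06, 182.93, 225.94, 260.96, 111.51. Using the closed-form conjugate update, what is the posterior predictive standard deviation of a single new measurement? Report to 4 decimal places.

62.7666

For Normal data with known variance σ², a Normal(μ₀, σ₀²) prior on μ is conjugate. Posterior precision = 1/σ₀² + n/σ²; posterior mean is the precision-weighted average of μ₀ and x̄.
σ₀² = 47.35² = 2242.0225, σ² = 59.73² = 3567.6729; σ² + n·σ₀² = 3567.6729 + 8·2242.0225 = 21503.8529.
Posterior precision = 1/σ₀² + n/σ² = 1/2242.0225 + 8/3567.6729 = (σ² + n·σ₀²)/(σ₀²σ²) = 21503.8529/(2242.0225·3567.6729); posterior variance σₙ² = σ₀²σ²/(σ² + n·σ₀²) = 2242.0225·3567.6729/21503.8529 = 371.970686.
Predictive variance for one new observation = σₙ² + σ² = 2242.0225·3567.6729/21503.8529 + 3567.6729 = σ²·(σ₀² + 21503.8529)/21503.8529 = 3567.6729·23745.8754/21503.8529 = 3939.643586; SD = √(3567.6729·23745.8754/21503.8529) = 62.7666.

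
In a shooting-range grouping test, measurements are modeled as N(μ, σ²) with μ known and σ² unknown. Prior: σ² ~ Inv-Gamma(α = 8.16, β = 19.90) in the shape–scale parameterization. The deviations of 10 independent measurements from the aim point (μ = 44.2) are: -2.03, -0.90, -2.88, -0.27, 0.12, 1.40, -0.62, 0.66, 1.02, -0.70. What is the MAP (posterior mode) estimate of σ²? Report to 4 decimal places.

With known mean μ and an Inverse-Gamma(α, β) prior on σ², the Normal likelihood is conjugate: posterior is Inv-Gamma(α + n/2, β + Σ(xᵢ−μ)²/2).
Σ(xᵢ−μ)² = (-2.03)² + (-0.90)² + (-2.88)² + (-0.27)² + (0.12)² + (1.40)² + (-0.62)² + (0.66)² + (1.02)² + (-0.70)² = 17.6230.
Posterior: Inv-Gamma(8.16 + 10/2, 19.90 + 17.6230/2) = Inv-Gamma(13.16, 28.71150).
Mode = β/(α+1) = 28.71150/14.16 = 2.0276.

2.0276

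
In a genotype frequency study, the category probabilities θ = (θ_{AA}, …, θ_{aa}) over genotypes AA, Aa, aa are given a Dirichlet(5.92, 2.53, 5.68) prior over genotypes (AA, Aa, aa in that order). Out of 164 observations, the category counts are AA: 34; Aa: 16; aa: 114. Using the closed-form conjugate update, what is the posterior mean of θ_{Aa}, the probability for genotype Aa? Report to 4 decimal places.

The Dirichlet prior is conjugate to the Multinomial likelihood: each posterior αⱼ = prior αⱼ + observed count nⱼ.
Posterior concentration: (39.92, 18.53, 119.68), total = 178.13.
E[θ_{Aa}|data] = α_{Aa}/Σα = 18.53/178.13 = 0.1040.

0.1040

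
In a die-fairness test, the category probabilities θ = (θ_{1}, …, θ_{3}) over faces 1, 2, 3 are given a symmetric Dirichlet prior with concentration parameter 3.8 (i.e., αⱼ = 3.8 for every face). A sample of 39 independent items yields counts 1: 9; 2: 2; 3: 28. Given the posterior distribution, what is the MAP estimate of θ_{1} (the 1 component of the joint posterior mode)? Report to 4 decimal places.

The Dirichlet prior is conjugate to the Multinomial likelihood: each posterior αⱼ = prior αⱼ + observed count nⱼ.
Posterior concentration: (12.8, 5.8, 31.8), total = 50.4.
Joint mode component: (α_{1}−1)/(Σα−K) = 11.8/47.4 = 0.2489.

0.2489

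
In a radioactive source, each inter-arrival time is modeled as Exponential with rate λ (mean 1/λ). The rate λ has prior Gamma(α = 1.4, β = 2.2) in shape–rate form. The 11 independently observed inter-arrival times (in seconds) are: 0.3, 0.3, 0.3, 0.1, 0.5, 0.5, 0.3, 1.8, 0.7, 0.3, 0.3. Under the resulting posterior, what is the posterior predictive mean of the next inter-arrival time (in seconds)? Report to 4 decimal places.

With a Gamma(shape α, rate β) prior on the exponential rate λ, the posterior after n observations with total T = Σxᵢ is Gamma(α+n, β+T).
Sum of observations T = 5.4 seconds; n = 11.
Posterior: Gamma(1.4+11, 2.2+5.4) = Gamma(12.4, 7.6).
The predictive distribution for the next observation is Lomax; its mean is β/(α−1) = 7.6/11.4 = 0.6667.

0.6667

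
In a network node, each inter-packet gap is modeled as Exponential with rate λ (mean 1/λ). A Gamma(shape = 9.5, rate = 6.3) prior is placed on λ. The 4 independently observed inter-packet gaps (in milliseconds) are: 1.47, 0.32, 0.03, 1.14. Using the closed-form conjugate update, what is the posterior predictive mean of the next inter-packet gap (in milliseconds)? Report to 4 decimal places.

With a Gamma(shape α, rate β) prior on the exponential rate λ, the posterior after n observations with total T = Σxᵢ is Gamma(α+n, β+T).
Sum of observations T = 2.96 milliseconds; n = 4.
Posterior: Gamma(9.5+4, 6.3+2.96) = Gamma(13.5, 9.26).
The predictive distribution for the next observation is Lomax; its mean is β/(α−1) = 9.26/12.5 = 0.7408.

0.7408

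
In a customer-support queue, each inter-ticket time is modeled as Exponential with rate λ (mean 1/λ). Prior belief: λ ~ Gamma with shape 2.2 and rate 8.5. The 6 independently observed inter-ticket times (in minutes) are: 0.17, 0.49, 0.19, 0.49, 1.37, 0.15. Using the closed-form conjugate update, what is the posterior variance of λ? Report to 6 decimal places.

0.063541

With a Gamma(shape α, rate β) prior on the exponential rate λ, the posterior after n observations with total T = Σxᵢ is Gamma(α+n, β+T).
Sum of observations T = 2.86 minutes; n = 6.
Posterior: Gamma(2.2+6, 8.5+2.86) = Gamma(8.2, 11.36).
Var = α/β² = 0.063541.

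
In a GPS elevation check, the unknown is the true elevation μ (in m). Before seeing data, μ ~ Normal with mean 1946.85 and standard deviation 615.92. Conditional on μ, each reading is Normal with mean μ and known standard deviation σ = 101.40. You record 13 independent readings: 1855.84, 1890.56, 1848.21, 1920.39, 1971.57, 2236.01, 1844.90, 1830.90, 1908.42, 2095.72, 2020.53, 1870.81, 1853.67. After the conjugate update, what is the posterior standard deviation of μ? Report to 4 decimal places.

28.0940

For Normal data with known variance σ², a Normal(μ₀, σ₀²) prior on μ is conjugate. Posterior precision = 1/σ₀² + n/σ²; posterior mean is the precision-weighted average of μ₀ and x̄.
σ₀² = 615.92² = 379357.4464, σ² = 101.40² = 10281.96; σ² + n·σ₀² = 10281.96 + 13·379357.4464 = 4941928.7632.
Posterior precision = 1/σ₀² + n/σ² = 1/379357.4464 + 13/10281.96 = (σ² + n·σ₀²)/(σ₀²σ²) = 4941928.7632/(379357.4464·10281.96); posterior variance σₙ² = σ₀²σ²/(σ² + n·σ₀²) = 379357.4464·10281.96/4941928.7632 = 789.274447.
Posterior SD = √σₙ² = √(379357.4464·10281.96/4941928.7632) = 28.0940.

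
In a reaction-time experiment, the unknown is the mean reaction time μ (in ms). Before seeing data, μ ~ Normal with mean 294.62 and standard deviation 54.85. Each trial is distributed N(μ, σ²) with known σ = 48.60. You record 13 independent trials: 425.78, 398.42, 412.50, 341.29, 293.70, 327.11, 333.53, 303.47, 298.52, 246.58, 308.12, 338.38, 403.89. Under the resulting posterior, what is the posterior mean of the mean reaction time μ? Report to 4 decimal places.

For Normal data with known variance σ², a Normal(μ₀, σ₀²) prior on μ is conjugate. Posterior precision = 1/σ₀² + n/σ²; posterior mean is the precision-weighted average of μ₀ and x̄.
Σxᵢ = 425.78 + 398.42 + 412.50 + 341.29 + 293.70 + 327.11 + 333.53 + 303.47 + 298.52 + 246.58 + 308.12 + 338.38 + 403.89 = 4431.29, so n·x̄ = 4431.29.
σ₀² = 54.85² = 3008.5225, σ² = 48.60² = 2361.96; σ² + n·σ₀² = 2361.96 + 13·3008.5225 = 41472.7525.
Posterior mean = (μ₀/σ₀² + n·x̄/σ²)/(1/σ₀² + n/σ²) = (σ²·μ₀ + σ₀²·n·x̄)/(σ² + n·σ₀²) = (2361.96·294.62 + 3008.5225·4431.29)/41472.7525 = 14027516.324225/41472.7525 = 338.2345.

338.2345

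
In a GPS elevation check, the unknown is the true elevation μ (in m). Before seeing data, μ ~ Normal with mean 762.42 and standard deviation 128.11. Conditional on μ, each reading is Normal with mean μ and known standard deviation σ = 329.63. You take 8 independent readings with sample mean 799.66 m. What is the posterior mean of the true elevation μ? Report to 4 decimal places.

For Normal data with known variance σ², a Normal(μ₀, σ₀²) prior on μ is conjugate. Posterior precision = 1/σ₀² + n/σ²; posterior mean is the precision-weighted average of μ₀ and x̄.
n·x̄ = 8·799.66 = 6397.28.
σ₀² = 128.11² = 16412.1721, σ² = 329.63² = 108655.9369; σ² + n·σ₀² = 108655.9369 + 8·16412.1721 = 239953.3137.
Posterior mean = (μ₀/σ₀² + n·x̄/σ²)/(1/σ₀² + n/σ²) = (σ²·μ₀ + σ₀²·n·x̄)/(σ² + n·σ₀²) = (108655.9369·762.42 + 16412.1721·6397.28)/239953.3137 = 187834719.743186/239953.3137 = 782.7969.

782.7969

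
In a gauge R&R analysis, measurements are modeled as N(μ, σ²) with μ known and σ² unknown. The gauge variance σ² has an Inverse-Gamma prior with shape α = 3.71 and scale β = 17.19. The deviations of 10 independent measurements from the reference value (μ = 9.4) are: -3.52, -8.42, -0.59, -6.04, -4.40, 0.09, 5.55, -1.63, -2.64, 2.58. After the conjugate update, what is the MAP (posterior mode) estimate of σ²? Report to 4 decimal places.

11.3774

With known mean μ and an Inverse-Gamma(α, β) prior on σ², the Normal likelihood is conjugate: posterior is Inv-Gamma(α + n/2, β + Σ(xᵢ−μ)²/2).
Σ(xᵢ−μ)² = (-3.52)² + (-8.42)² + (-0.59)² + (-6.04)² + (-4.40)² + (0.09)² + (5.55)² + (-1.63)² + (-2.64)² + (2.58)² = 186.5700.
Posterior: Inv-Gamma(3.71 + 10/2, 17.19 + 186.5700/2) = Inv-Gamma(8.71, 110.47500).
Mode = β/(α+1) = 110.47500/9.71 = 11.3774.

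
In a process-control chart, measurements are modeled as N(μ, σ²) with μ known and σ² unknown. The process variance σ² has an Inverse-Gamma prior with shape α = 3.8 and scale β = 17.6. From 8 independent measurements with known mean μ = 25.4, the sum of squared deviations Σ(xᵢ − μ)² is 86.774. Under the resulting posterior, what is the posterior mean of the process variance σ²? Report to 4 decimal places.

With known mean μ and an Inverse-Gamma(α, β) prior on σ², the Normal likelihood is conjugate: posterior is Inv-Gamma(α + n/2, β + Σ(xᵢ−μ)²/2).
Posterior: Inv-Gamma(3.8 + 8/2, 17.6 + 86.774/2) = Inv-Gamma(7.80, 60.9870).
E[σ²|data] = β/(α−1) = 60.9870/6.80 = 8.9687.

8.9687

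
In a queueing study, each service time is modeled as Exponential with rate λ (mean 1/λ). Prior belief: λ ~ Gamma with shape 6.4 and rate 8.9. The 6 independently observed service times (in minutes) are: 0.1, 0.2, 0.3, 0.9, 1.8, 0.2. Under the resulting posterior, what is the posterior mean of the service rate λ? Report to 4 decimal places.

With a Gamma(shape α, rate β) prior on the exponential rate λ, the posterior after n observations with total T = Σxᵢ is Gamma(α+n, β+T).
Sum of observations T = 3.5 minutes; n = 6.
Posterior: Gamma(6.4+6, 8.9+3.5) = Gamma(12.4, 12.4).
Posterior mean of λ = α/β = 12.4/12.4 = 1.0000.

1.0000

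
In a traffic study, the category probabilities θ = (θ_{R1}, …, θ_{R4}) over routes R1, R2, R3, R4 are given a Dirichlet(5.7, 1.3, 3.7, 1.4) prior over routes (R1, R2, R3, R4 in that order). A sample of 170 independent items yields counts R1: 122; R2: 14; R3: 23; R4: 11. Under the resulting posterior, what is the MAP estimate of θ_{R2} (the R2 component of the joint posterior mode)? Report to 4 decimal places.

0.0803

The Dirichlet prior is conjugate to the Multinomial likelihood: each posterior αⱼ = prior αⱼ + observed count nⱼ.
Posterior concentration: (127.7, 15.3, 26.7, 12.4), total = 182.1.
Joint mode component: (α_{R2}−1)/(Σα−K) = 14.3/178.1 = 0.0803.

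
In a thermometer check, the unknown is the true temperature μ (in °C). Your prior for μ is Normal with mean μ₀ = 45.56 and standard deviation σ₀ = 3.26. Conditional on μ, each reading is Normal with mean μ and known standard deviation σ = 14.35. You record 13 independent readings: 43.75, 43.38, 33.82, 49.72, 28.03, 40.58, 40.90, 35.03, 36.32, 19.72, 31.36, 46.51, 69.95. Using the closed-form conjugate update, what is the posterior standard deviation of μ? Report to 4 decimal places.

For Normal data with known variance σ², a Normal(μ₀, σ₀²) prior on μ is conjugate. Posterior precision = 1/σ₀² + n/σ²; posterior mean is the precision-weighted average of μ₀ and x̄.
σ₀² = 3.26² = 10.6276, σ² = 14.35² = 205.9225; σ² + n·σ₀² = 205.9225 + 13·10.6276 = 344.0813.
Posterior precision = 1/σ₀² + n/σ² = 1/10.6276 + 13/205.9225 = (σ² + n·σ₀²)/(σ₀²σ²) = 344.0813/(10.6276·205.9225); posterior variance σₙ² = σ₀²σ²/(σ² + n·σ₀²) = 10.6276·205.9225/344.0813 = 6.360305.
Posterior SD = √σₙ² = √(10.6276·205.9225/344.0813) = 2.5220.

2.5220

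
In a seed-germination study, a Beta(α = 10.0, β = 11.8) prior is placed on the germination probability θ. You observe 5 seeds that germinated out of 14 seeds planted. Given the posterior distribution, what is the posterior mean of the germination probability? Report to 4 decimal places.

The Beta prior is conjugate to a Binomial/Bernoulli likelihood; the update adds successes to α and failures to β.
Posterior: Beta(α+k, β+n−k) = Beta(10.0+5, 11.8+9) = Beta(15.0, 20.8).
Posterior mean = α/(α+β) = 15.0/35.8 = 0.4190.

0.4190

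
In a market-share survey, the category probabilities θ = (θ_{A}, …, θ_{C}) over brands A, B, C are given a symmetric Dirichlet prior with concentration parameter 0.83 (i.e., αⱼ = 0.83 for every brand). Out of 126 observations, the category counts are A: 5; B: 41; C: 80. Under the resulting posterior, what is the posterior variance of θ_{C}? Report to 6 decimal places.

0.001802

The Dirichlet prior is conjugate to the Multinomial likelihood: each posterior αⱼ = prior αⱼ + observed count nⱼ.
Posterior concentration: (5.83, 41.83, 80.83), total = 128.49.
Var[θ_j] = α_j(Σα−α_j)/((Σα)²(Σα+1)) = 80.83·47.66/(128.49²·129.49) = 0.001802.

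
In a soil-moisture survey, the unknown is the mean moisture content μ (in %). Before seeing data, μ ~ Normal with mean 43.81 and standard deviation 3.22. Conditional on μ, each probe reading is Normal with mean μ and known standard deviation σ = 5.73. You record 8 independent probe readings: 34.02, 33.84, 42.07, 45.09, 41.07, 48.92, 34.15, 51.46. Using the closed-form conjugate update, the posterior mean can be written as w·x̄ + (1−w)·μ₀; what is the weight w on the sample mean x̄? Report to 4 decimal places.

0.7164

For Normal data with known variance σ², a Normal(μ₀, σ₀²) prior on μ is conjugate. Posterior precision = 1/σ₀² + n/σ²; posterior mean is the precision-weighted average of μ₀ and x̄.
σ₀² = 3.22² = 10.3684, σ² = 5.73² = 32.8329. Prior precision 1/σ₀² = 1/10.3684; data precision n/σ² = 8/32.8329.
w = (n/σ²)/(1/σ₀² + n/σ²) = n·σ₀²/(σ² + n·σ₀²) = 8·10.3684/(32.8329 + 8·10.3684) = 82.9472/115.7801 = 0.7164.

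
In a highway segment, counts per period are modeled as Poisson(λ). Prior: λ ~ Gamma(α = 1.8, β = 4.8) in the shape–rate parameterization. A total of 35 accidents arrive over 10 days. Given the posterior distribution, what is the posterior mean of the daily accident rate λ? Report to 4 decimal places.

2.4865

With a Gamma(shape α, rate β) prior, the Poisson likelihood is conjugate: the posterior is Gamma(α + ΣXᵢ, β + n).
Posterior: Gamma(α+S, β+n) = Gamma(1.8+35, 4.8+10) = Gamma(36.8, 14.8).
Posterior mean = α/β = 36.8/14.8 = 2.4865.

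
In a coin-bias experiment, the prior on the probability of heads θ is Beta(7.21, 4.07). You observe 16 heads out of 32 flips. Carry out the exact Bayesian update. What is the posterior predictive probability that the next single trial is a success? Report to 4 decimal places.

The Beta prior is conjugate to a Binomial/Bernoulli likelihood; the update adds successes to α and failures to β.
Posterior: Beta(α+k, β+n−k) = Beta(7.21+16, 4.07+16) = Beta(23.21, 20.07).
For a single future Bernoulli trial, P(success | data) = α/(α+β) = 0.5363.

0.5363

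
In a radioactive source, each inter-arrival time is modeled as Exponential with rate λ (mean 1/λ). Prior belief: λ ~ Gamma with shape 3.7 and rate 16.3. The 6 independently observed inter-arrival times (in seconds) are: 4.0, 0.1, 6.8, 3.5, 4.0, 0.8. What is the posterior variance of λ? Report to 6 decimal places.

0.007697

With a Gamma(shape α, rate β) prior on the exponential rate λ, the posterior after n observations with total T = Σxᵢ is Gamma(α+n, β+T).
Sum of observations T = 19.2 seconds; n = 6.
Posterior: Gamma(3.7+6, 16.3+19.2) = Gamma(9.7, 35.5).
Var = α/β² = 0.007697.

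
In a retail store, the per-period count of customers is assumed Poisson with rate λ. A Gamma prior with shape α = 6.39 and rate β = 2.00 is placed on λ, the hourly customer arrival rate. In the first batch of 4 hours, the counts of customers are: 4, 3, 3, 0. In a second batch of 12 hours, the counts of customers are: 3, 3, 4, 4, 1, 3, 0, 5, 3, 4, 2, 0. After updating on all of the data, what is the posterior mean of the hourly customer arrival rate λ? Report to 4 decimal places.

2.6883

With a Gamma(shape α, rate β) prior, the Poisson likelihood is conjugate: the posterior is Gamma(α + ΣXᵢ, β + n).
Batch 1: sum of counts S = 10 over n = 4 hours.
After batch 1: Gamma(α+S, β+n) = Gamma(6.39+10, 2.00+4) = Gamma(16.39, 6.00).
Batch 2: sum of counts S = 32 over n = 12 hours.
After batch 2: Gamma(α+S, β+n) = Gamma(16.39+32, 6.00+12) = Gamma(48.39, 18.00).
Posterior mean = α/β = 48.39/18.00 = 2.6883.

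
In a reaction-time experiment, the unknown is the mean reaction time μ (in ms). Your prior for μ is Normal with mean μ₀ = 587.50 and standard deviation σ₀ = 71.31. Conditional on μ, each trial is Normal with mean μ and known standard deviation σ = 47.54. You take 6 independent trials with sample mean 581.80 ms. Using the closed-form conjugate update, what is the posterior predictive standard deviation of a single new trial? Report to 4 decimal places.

51.0955

For Normal data with known variance σ², a Normal(μ₀, σ₀²) prior on μ is conjugate. Posterior precision = 1/σ₀² + n/σ²; posterior mean is the precision-weighted average of μ₀ and x̄.
σ₀² = 71.31² = 5085.1161, σ² = 47.54² = 2260.0516; σ² + n·σ₀² = 2260.0516 + 6·5085.1161 = 32770.7482.
Posterior precision = 1/σ₀² + n/σ² = 1/5085.1161 + 6/2260.0516 = (σ² + n·σ₀²)/(σ₀²σ²) = 32770.7482/(5085.1161·2260.0516); posterior variance σₙ² = σ₀²σ²/(σ² + n·σ₀²) = 5085.1161·2260.0516/32770.7482 = 350.697662.
Predictive variance for one new observation = σₙ² + σ² = 5085.1161·2260.0516/32770.7482 + 2260.0516 = σ²·(σ₀² + 32770.7482)/32770.7482 = 2260.0516·37855.8643/32770.7482 = 2610.749262; SD = √(2260.0516·37855.8643/32770.7482) = 51.0955.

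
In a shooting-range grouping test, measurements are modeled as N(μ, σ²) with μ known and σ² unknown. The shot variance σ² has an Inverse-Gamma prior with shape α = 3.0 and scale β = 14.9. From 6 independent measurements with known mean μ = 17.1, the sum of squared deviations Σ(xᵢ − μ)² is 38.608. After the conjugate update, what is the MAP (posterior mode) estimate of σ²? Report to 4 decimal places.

4.8863

With known mean μ and an Inverse-Gamma(α, β) prior on σ², the Normal likelihood is conjugate: posterior is Inv-Gamma(α + n/2, β + Σ(xᵢ−μ)²/2).
Posterior: Inv-Gamma(3.0 + 6/2, 14.9 + 38.608/2) = Inv-Gamma(6.00, 34.2040).
Mode = β/(α+1) = 34.2040/7.00 = 4.8863.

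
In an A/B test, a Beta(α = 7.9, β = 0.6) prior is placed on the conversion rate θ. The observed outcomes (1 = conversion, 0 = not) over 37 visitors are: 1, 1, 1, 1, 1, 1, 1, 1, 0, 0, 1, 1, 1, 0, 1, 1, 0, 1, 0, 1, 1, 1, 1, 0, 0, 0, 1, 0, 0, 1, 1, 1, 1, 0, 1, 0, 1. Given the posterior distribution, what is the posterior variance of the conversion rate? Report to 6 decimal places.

0.004306

The Beta prior is conjugate to a Binomial/Bernoulli likelihood; the update adds successes to α and failures to β.
Posterior: Beta(α+k, β+n−k) = Beta(7.9+25, 0.6+12) = Beta(32.9, 12.6).
Var = αβ/((α+β)²(α+β+1)) = 32.9·12.6/(45.5²·46.5) = 0.004306.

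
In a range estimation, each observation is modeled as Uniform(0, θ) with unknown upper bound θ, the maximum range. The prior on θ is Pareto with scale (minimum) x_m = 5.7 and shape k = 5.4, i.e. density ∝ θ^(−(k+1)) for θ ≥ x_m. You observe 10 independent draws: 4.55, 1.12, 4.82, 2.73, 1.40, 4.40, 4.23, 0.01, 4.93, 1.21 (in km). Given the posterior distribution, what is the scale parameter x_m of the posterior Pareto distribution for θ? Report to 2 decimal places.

A Pareto(scale x_m, shape k) prior on the upper bound θ of Uniform(0, θ) is conjugate: posterior is Pareto(max(x_m, max xᵢ), k + n).
Sample maximum = 4.93; prior scale x_m = 5.7 → posterior scale = max = 5.70.
Posterior shape = 5.4 + 10 = 15.4.
Posterior scale x_m = 5.70.

5.70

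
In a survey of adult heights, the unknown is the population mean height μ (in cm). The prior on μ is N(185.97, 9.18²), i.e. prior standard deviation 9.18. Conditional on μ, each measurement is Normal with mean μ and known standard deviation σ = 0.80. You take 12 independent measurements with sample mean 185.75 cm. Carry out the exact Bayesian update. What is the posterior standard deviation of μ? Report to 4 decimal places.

For Normal data with known variance σ², a Normal(μ₀, σ₀²) prior on μ is conjugate. Posterior precision = 1/σ₀² + n/σ²; posterior mean is the precision-weighted average of μ₀ and x̄.
σ₀² = 9.18² = 84.2724, σ² = 0.80² = 0.64; σ² + n·σ₀² = 0.64 + 12·84.2724 = 1011.9088.
Posterior precision = 1/σ₀² + n/σ² = 1/84.2724 + 12/0.64 = (σ² + n·σ₀²)/(σ₀²σ²) = 1011.9088/(84.2724·0.64); posterior variance σₙ² = σ₀²σ²/(σ² + n·σ₀²) = 84.2724·0.64/1011.9088 = 0.053300.
Posterior SD = √σₙ² = √(84.2724·0.64/1011.9088) = 0.2309.

0.2309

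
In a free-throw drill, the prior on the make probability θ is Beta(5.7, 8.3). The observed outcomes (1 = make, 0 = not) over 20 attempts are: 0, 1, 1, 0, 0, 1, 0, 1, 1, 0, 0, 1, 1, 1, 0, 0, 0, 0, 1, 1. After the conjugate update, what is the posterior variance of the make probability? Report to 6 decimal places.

The Beta prior is conjugate to a Binomial/Bernoulli likelihood; the update adds successes to α and failures to β.
Posterior: Beta(α+k, β+n−k) = Beta(5.7+10, 8.3+10) = Beta(15.7, 18.3).
Var = αβ/((α+β)²(α+β+1)) = 15.7·18.3/(34.0²·35.0) = 0.007101.

0.007101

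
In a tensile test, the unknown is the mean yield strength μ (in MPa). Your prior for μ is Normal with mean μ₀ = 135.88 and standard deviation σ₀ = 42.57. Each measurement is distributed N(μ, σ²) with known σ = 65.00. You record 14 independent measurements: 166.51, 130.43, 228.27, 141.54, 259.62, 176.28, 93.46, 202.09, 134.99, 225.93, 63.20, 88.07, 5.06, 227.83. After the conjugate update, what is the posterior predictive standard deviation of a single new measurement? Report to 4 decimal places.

For Normal data with known variance σ², a Normal(μ₀, σ₀²) prior on μ is conjugate. Posterior precision = 1/σ₀² + n/σ²; posterior mean is the precision-weighted average of μ₀ and x̄.
σ₀² = 42.57² = 1812.2049, σ² = 65.00² = 4225; σ² + n·σ₀² = 4225 + 14·1812.2049 = 29595.8686.
Posterior precision = 1/σ₀² + n/σ² = 1/1812.2049 + 14/4225 = (σ² + n·σ₀²)/(σ₀²σ²) = 29595.8686/(1812.2049·4225); posterior variance σₙ² = σ₀²σ²/(σ² + n·σ₀²) = 1812.2049·4225/29595.8686 = 258.703869.
Predictive variance for one new observation = σₙ² + σ² = 1812.2049·4225/29595.8686 + 4225 = σ²·(σ₀² + 29595.8686)/29595.8686 = 4225·31408.0735/29595.8686 = 4483.703869; SD = √(4225·31408.0735/29595.8686) = 66.9605.

66.9605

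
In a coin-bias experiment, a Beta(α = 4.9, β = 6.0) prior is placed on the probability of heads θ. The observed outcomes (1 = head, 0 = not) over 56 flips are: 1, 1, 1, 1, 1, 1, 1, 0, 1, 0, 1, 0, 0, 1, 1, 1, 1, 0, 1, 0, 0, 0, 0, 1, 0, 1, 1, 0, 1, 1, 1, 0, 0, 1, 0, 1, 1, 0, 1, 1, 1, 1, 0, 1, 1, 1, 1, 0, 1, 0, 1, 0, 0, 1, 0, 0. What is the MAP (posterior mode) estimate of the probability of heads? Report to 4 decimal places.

0.5840

The Beta prior is conjugate to a Binomial/Bernoulli likelihood; the update adds successes to α and failures to β.
Posterior: Beta(α+k, β+n−k) = Beta(4.9+34, 6.0+22) = Beta(38.9, 28.0).
Mode of Beta(a,b) for a,b>1 is (a−1)/(a+b−2) = 37.9/64.9 = 0.5840.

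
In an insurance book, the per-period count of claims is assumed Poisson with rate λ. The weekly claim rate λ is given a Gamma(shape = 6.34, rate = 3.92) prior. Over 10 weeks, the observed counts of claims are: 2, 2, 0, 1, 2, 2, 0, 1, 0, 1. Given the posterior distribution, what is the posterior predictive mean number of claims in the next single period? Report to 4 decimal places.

With a Gamma(shape α, rate β) prior, the Poisson likelihood is conjugate: the posterior is Gamma(α + ΣXᵢ, β + n).
Sum of counts S = 11 over n = 10 weeks.
Posterior: Gamma(α+S, β+n) = Gamma(6.34+11, 3.92+10) = Gamma(17.34, 13.92).
The predictive distribution for one future period is NegBinom with mean α/β = 1.2457.

1.2457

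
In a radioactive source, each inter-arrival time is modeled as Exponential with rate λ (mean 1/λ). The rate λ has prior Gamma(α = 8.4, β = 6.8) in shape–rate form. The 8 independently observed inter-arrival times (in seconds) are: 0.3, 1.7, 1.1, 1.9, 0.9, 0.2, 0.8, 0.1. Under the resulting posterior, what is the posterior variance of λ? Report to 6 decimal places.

0.086116

With a Gamma(shape α, rate β) prior on the exponential rate λ, the posterior after n observations with total T = Σxᵢ is Gamma(α+n, β+T).
Sum of observations T = 7.0 seconds; n = 8.
Posterior: Gamma(8.4+8, 6.8+7.0) = Gamma(16.4, 13.8).
Var = α/β² = 0.086116.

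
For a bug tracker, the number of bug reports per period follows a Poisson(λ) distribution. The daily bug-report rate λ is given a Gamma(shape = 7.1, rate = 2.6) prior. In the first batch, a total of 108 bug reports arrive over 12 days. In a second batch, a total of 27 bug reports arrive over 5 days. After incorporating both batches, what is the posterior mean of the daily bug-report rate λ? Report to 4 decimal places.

7.2500

With a Gamma(shape α, rate β) prior, the Poisson likelihood is conjugate: the posterior is Gamma(α + ΣXᵢ, β + n).
After batch 1: Gamma(α+S, β+n) = Gamma(7.1+108, 2.6+12) = Gamma(115.1, 14.6).
After batch 2: Gamma(α+S, β+n) = Gamma(115.1+27, 14.6+5) = Gamma(142.1, 19.6).
Posterior mean = α/β = 142.1/19.6 = 7.2500.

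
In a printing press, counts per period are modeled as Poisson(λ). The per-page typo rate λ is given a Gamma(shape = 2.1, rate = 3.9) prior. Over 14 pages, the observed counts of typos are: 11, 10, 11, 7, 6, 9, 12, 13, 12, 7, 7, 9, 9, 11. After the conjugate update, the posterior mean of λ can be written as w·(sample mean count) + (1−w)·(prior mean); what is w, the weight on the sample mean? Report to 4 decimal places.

With a Gamma(shape α, rate β) prior, the Poisson likelihood is conjugate: the posterior is Gamma(α + ΣXᵢ, β + n).
Posterior mean = (α₀+S)/(β₀+n) = [n/(β₀+n)]·(S/n) + [β₀/(β₀+n)]·(α₀/β₀), so only n and β₀ enter the weight.
Weight on data w = n/(β₀+n) = 14/(3.9+14) = 14/17.9 = 0.7821.

0.7821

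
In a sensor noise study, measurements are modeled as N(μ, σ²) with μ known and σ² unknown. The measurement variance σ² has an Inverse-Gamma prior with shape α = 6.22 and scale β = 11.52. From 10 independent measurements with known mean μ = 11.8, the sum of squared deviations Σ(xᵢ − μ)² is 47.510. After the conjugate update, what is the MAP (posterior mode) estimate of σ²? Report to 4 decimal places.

With known mean μ and an Inverse-Gamma(α, β) prior on σ², the Normal likelihood is conjugate: posterior is Inv-Gamma(α + n/2, β + Σ(xᵢ−μ)²/2).
Posterior: Inv-Gamma(6.22 + 10/2, 11.52 + 47.510/2) = Inv-Gamma(11.22, 35.2750).
Mode = β/(α+1) = 35.2750/12.22 = 2.8867.

2.8867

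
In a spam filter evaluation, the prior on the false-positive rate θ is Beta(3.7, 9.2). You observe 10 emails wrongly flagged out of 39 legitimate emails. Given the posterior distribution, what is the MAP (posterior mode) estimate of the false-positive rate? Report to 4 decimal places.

0.2545

The Beta prior is conjugate to a Binomial/Bernoulli likelihood; the update adds successes to α and failures to β.
Posterior: Beta(α+k, β+n−k) = Beta(3.7+10, 9.2+29) = Beta(13.7, 38.2).
Mode of Beta(a,b) for a,b>1 is (a−1)/(a+b−2) = 12.7/49.9 = 0.2545.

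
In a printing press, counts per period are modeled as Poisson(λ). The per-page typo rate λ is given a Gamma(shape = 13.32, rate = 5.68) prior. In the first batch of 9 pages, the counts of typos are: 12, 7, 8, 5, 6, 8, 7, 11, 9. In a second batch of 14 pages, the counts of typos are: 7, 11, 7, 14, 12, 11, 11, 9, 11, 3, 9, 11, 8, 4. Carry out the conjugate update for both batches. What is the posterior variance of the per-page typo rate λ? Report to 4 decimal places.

0.2606

With a Gamma(shape α, rate β) prior, the Poisson likelihood is conjugate: the posterior is Gamma(α + ΣXᵢ, β + n).
Batch 1: sum of counts S = 73 over n = 9 pages.
After batch 1: Gamma(α+S, β+n) = Gamma(13.32+73, 5.68+9) = Gamma(86.32, 14.68).
Batch 2: sum of counts S = 128 over n = 14 pages.
After batch 2: Gamma(α+S, β+n) = Gamma(86.32+128, 14.68+14) = Gamma(214.32, 28.68).
Var = α/β² = 214.32/28.68² = 0.2606.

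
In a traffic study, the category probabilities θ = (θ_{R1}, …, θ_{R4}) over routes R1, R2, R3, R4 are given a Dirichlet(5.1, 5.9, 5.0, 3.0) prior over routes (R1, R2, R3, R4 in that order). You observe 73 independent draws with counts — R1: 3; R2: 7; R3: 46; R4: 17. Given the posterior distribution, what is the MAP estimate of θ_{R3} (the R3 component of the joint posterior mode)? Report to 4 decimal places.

The Dirichlet prior is conjugate to the Multinomial likelihood: each posterior αⱼ = prior αⱼ + observed count nⱼ.
Posterior concentration: (8.1, 12.9, 51.0, 20.0), total = 92.0.
Joint mode component: (α_{R3}−1)/(Σα−K) = 50.0/88.0 = 0.5682.

0.5682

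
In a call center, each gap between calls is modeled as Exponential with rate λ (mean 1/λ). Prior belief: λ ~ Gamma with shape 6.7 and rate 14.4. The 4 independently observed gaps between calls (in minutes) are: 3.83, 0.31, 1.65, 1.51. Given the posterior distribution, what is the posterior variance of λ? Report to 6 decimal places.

0.022723

With a Gamma(shape α, rate β) prior on the exponential rate λ, the posterior after n observations with total T = Σxᵢ is Gamma(α+n, β+T).
Sum of observations T = 7.30 minutes; n = 4.
Posterior: Gamma(6.7+4, 14.4+7.30) = Gamma(10.7, 21.70).
Var = α/β² = 0.022723.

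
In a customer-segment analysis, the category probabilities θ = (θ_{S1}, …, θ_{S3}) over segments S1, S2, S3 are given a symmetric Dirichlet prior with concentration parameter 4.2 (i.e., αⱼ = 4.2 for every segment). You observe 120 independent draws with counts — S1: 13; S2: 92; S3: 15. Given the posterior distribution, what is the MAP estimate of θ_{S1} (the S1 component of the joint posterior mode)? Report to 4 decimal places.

0.1250

The Dirichlet prior is conjugate to the Multinomial likelihood: each posterior αⱼ = prior αⱼ + observed count nⱼ.
Posterior concentration: (17.2, 96.2, 19.2), total = 132.6.
Joint mode component: (α_{S1}−1)/(Σα−K) = 16.2/129.6 = 0.1250.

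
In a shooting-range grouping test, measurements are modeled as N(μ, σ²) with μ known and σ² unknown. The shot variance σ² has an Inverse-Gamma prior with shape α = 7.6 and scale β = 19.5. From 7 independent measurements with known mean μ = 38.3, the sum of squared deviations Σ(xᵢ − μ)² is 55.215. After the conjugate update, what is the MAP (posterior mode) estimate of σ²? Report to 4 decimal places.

With known mean μ and an Inverse-Gamma(α, β) prior on σ², the Normal likelihood is conjugate: posterior is Inv-Gamma(α + n/2, β + Σ(xᵢ−μ)²/2).
Posterior: Inv-Gamma(7.6 + 7/2, 19.5 + 55.215/2) = Inv-Gamma(11.10, 47.1075).
Mode = β/(α+1) = 47.1075/12.10 = 3.8932.

3.8932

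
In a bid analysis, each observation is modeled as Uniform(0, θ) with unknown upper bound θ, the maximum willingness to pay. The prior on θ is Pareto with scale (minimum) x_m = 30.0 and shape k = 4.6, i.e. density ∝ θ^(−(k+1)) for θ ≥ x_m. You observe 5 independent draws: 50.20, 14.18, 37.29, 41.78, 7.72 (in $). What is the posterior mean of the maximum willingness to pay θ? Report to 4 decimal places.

56.0372

A Pareto(scale x_m, shape k) prior on the upper bound θ of Uniform(0, θ) is conjugate: posterior is Pareto(max(x_m, max xᵢ), k + n).
Sample maximum = 50.20; prior scale x_m = 30.0 → posterior scale = max = 50.20.
Posterior shape = 4.6 + 5 = 9.6.
E[θ|data] = k·x_m/(k−1) = 9.6·50.20/8.6 = 56.0372.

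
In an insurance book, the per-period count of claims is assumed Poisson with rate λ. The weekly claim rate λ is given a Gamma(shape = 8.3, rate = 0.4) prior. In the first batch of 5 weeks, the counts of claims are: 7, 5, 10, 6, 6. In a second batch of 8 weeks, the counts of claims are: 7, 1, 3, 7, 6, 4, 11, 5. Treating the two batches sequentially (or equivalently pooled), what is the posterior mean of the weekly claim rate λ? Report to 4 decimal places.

6.4403

With a Gamma(shape α, rate β) prior, the Poisson likelihood is conjugate: the posterior is Gamma(α + ΣXᵢ, β + n).
Batch 1: sum of counts S = 34 over n = 5 weeks.
After batch 1: Gamma(α+S, β+n) = Gamma(8.3+34, 0.4+5) = Gamma(42.3, 5.4).
Batch 2: sum of counts S = 44 over n = 8 weeks.
After batch 2: Gamma(α+S, β+n) = Gamma(42.3+44, 5.4+8) = Gamma(86.3, 13.4).
Posterior mean = α/β = 86.3/13.4 = 6.4403.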